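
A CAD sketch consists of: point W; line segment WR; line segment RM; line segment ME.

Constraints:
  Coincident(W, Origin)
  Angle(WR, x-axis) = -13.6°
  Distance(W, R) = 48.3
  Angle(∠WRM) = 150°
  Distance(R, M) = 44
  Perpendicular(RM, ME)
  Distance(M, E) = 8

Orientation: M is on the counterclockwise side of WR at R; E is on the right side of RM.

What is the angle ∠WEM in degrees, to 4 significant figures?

69.46°

∠WRM = 150.0°, so RM runs at -13.6° + (180° − 150.0°) = 16.40° from the x-axis; with |RM| = 44.0, M = R + 44.0·(cos 16.40°, sin 16.40°) = (89.16, 1.066). RM is perpendicular to ME; with |ME| = 8.0 on the right of RM, E = M + 8.0·(0.2823, -0.9593) = (91.41, -6.609). Then cos ∠WEM = EW·EM / (|EW||EM|), giving 69.46°.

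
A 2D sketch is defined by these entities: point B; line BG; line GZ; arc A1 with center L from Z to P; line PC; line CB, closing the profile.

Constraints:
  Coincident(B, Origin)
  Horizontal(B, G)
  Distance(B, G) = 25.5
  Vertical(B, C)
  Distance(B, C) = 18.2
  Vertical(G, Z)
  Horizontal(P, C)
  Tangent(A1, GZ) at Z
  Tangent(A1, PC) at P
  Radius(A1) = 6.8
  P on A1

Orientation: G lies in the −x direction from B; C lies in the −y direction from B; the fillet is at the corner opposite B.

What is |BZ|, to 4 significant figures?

27.93

B is at the origin; B and G share the same y with |BG| = 25.5 and G on the −x side, so G = (-25.50, 0.000). B and C share the same x with |BC| = 18.2 and C on the −y side, so C = (0.000, -18.20). The virtual corner opposite B is at (-25.50, -18.20). The tangent condition forces LZ to be normal to GZ and A1 meets PC tangentially, so LP is at right angles to PC, with radius 6.8, so the center L sits 6.8 in from both sides at L = (-18.70, -11.40). That places the tangent points at Z = (-25.50, -11.40) on GZ and P = (-18.70, -18.20) on PC. Then |BZ| = |Z − B| = 27.93.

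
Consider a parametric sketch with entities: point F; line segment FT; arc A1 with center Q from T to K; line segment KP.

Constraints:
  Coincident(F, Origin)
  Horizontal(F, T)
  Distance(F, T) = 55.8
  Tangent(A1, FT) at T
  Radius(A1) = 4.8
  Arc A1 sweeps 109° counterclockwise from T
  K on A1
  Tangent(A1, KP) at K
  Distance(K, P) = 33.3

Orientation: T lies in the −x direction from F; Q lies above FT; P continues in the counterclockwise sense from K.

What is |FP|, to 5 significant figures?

72.727

On A1, T sits at bearing -90° from Q; a 109° counterclockwise sweep puts K at bearing 19°, so K = Q + 4.8·(cos 19°, sin 19°) = (-51.262, 6.3627). A1 meets KP tangentially, so QK is at right angles to KP, so KP runs along (−sin 19°, cos 19°); with |KP| = 33.3, P = (-62.103, 37.848). Then |FP| = |P − F| = 72.727.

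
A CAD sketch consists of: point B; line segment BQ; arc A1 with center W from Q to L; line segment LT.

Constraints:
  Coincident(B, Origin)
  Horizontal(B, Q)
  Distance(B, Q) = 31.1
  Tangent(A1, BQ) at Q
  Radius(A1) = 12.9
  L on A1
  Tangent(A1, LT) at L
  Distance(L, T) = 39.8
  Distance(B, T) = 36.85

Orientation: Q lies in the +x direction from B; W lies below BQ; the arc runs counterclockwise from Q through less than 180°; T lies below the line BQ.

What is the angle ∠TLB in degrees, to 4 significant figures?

66.30°

B is at the origin; BQ is horizontal with |BQ| = 31.1 and Q on the +x side, so Q = (31.10, 0.000). The tangent condition forces WQ to be normal to BQ, so W = Q + (0, -12.9) = (31.10, -12.90). Since WL ⟂ LT (tangency), |WT| = √(12.9² + 39.8²) = 41.84 regardless of where L sits on A1. So T lies on both circle(B, 36.85) and circle(W, 41.84); the below-BQ intersection is T = (-3.309, -36.70). L is the foot of the tangent from T: L = (20.85, -5.070).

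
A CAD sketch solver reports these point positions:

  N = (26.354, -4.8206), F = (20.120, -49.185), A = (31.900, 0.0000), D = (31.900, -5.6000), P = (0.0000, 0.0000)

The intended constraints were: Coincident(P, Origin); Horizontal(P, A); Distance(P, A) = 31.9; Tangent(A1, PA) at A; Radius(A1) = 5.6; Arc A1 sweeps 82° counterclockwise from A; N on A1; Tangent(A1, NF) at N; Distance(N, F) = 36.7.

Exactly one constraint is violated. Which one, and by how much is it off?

Distance(N, F) = 36.7 — off by 8.10.

P = (0.00, 0.00) ✓; P.y = 0.00, A.y = 0.00 ✓; |PA| = 31.90 ✓; ∠(DA, AP) = 90.00° ✓; |DA| = 5.600 ✓; bearing(D→N) − bearing(D→A) = 82.00° ✓; |DN| = 5.600 ✓; ∠(DN, NF) = 90.00° ✓; |NF| = 44.80 ✗.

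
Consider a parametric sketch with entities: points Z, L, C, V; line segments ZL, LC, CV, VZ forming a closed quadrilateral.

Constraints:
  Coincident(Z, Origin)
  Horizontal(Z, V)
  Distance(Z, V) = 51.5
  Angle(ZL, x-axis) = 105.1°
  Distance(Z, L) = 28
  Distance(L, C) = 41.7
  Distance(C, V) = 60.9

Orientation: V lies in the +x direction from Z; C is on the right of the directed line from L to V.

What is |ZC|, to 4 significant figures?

16.52

Checks: Z = (0.00, 0.00) ✓; |LC| = 41.70 ✓; |CV| = 60.90 ✓.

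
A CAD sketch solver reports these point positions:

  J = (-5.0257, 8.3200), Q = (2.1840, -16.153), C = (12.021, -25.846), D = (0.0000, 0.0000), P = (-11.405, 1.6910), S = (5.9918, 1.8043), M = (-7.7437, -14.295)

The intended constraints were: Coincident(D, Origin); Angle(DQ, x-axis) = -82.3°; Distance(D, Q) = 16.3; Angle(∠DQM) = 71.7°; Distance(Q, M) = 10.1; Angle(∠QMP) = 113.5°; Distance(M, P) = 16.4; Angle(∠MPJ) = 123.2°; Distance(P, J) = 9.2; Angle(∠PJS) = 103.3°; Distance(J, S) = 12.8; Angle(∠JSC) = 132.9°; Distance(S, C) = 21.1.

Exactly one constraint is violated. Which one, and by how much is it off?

Distance(S, C) = 21.1 — off by 7.20.

D = (0.00, 0.00) ✓; DQ at -82.30° ✓; |DQ| = 16.30 ✓; ∠DQM = 71.70° ✓; |QM| = 10.10 ✓; ∠QMP = 113.5° ✓; |MP| = 16.40 ✓; ∠MPJ = 123.2° ✓; |PJ| = 9.200 ✓; ∠PJS = 103.3° ✓; |JS| = 12.80 ✓; ∠JSC = 132.9° ✓; |SC| = 28.30 ✗.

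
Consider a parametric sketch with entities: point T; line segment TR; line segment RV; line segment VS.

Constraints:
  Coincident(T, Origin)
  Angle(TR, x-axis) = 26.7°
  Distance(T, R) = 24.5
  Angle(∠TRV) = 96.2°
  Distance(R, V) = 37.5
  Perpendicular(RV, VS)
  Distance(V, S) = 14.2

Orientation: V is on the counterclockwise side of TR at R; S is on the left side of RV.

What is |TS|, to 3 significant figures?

41.4

T is at the origin; TR runs at 26.7° with length 24.5, so R = 24.5·(cos 26.7°, sin 26.7°) = (21.9, 11.0). ∠TRV = 96.2°, so RV runs at 26.7° + (180° − 96.2°) = 110° from the x-axis; with |RV| = 37.5, V = R + 37.5·(cos 110°, sin 110°) = (8.75, 46.1). The perpendicularity gives VS at right angles to RV; with |VS| = 14.2 on the left of RV, S = V + 14.2·(-0.937, -0.350) = (-4.55, 41.2). Then |TS| = |S − T| = 41.4.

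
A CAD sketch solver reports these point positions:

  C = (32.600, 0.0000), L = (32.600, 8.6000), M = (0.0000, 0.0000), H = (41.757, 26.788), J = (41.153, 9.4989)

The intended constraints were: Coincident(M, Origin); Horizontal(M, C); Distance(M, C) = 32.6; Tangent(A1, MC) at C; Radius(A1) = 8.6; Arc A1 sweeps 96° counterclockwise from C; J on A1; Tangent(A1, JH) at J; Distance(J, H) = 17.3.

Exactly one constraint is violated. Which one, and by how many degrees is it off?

Tangent(A1, JH) at J — off by 8.00°.

M = (0.00, 0.00) ✓; M.y = 0.00, C.y = 0.00 ✓; |MC| = 32.60 ✓; ∠(LC, CM) = 90.00° ✓; |LC| = 8.600 ✓; bearing(L→J) − bearing(L→C) = 96.00° ✓; |LJ| = 8.600 ✓; ∠(LJ, JH) = 98.00° ✗; |JH| = 17.30 ✓.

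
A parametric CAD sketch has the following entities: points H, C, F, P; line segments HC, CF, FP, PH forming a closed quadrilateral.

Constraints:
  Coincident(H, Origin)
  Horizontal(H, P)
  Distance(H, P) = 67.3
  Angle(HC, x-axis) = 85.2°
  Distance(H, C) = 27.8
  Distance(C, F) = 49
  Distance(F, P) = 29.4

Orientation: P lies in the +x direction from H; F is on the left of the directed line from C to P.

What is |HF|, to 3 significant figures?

56.8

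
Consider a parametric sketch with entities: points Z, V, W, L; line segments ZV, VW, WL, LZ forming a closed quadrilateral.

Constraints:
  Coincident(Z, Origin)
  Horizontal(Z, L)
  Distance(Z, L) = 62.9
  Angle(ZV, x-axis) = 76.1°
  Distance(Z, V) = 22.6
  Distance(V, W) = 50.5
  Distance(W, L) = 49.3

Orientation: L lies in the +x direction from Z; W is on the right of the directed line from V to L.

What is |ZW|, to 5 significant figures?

33.524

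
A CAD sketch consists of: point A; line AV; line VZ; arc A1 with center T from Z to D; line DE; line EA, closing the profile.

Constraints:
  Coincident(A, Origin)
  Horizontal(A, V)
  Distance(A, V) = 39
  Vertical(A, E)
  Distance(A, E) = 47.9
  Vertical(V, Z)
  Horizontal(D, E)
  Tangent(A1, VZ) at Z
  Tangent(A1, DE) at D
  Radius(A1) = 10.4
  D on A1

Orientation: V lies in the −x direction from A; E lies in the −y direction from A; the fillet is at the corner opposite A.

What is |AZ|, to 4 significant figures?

54.10

The virtual corner opposite A is at (-39.00, -47.90). The tangent condition forces TZ to be normal to VZ and since A1 is tangent to DE there, TD ⟂ DE, with radius 10.4, so the center T sits 10.4 in from both sides at T = (-28.60, -37.50). That places the tangent points at Z = (-39.00, -37.50) on VZ and D = (-28.60, -47.90) on DE. Then |AZ| = |Z − A| = 54.10.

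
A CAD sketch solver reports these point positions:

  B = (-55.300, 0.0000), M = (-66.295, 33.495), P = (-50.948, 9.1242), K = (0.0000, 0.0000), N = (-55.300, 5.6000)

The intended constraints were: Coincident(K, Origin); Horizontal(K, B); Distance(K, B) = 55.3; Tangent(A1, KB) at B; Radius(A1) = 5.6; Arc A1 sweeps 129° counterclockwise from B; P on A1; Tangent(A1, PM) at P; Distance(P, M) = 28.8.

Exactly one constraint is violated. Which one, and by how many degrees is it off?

Tangent(A1, PM) at P — off by 6.80°.

K = (0.00, 0.00) ✓; K.y = 0.00, B.y = 0.00 ✓; |KB| = 55.30 ✓; ∠(NB, BK) = 90.00° ✓; |NB| = 5.600 ✓; bearing(N→P) − bearing(N→B) = 129.0° ✓; |NP| = 5.600 ✓; ∠(NP, PM) = 96.80° ✗; |PM| = 28.80 ✓.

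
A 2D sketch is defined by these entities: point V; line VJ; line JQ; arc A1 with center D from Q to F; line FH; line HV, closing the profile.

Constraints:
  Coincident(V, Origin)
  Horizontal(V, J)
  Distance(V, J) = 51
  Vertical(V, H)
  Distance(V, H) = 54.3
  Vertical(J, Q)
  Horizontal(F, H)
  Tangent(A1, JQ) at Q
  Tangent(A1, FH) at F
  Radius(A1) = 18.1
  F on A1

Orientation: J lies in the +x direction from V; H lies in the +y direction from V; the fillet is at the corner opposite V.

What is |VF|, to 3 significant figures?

63.5

V is at the origin; V and J share the same y with |VJ| = 51.0 and J on the +x side, so J = (51.0, 0.00). VH is vertical with |VH| = 54.3 and H on the +y side, so H = (0.00, 54.3). The virtual corner opposite V is at (51.0, 54.3). Since A1 is tangent to JQ there, DQ ⟂ JQ and tangency of A1 to FH means the radius DF is perpendicular to FH, with radius 18.1, so the center D sits 18.1 in from both sides at D = (32.9, 36.2). That places the tangent points at Q = (51.0, 36.2) on JQ and F = (32.9, 54.3) on FH. Then |VF| = |F − V| = 63.5.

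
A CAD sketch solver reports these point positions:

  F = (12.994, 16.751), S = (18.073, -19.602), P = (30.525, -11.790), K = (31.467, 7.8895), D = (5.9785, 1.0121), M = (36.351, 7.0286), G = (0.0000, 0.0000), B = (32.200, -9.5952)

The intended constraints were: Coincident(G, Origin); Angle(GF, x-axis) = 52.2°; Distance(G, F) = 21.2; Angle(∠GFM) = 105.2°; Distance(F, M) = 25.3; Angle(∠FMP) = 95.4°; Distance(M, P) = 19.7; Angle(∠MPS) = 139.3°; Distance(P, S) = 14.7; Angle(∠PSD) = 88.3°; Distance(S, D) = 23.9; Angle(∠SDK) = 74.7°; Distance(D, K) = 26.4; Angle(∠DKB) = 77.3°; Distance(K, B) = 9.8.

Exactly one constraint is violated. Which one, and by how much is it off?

Distance(K, B) = 9.8 — off by 7.70.

G = (0.00, 0.00) ✓; GF at 52.20° ✓; |GF| = 21.20 ✓; ∠GFM = 105.2° ✓; |FM| = 25.30 ✓; ∠FMP = 95.40° ✓; |MP| = 19.70 ✓; ∠MPS = 139.3° ✓; |PS| = 14.70 ✓; ∠PSD = 88.30° ✓; |SD| = 23.90 ✓; ∠SDK = 74.70° ✓; |DK| = 26.40 ✓; ∠DKB = 77.30° ✓; |KB| = 17.50 ✗.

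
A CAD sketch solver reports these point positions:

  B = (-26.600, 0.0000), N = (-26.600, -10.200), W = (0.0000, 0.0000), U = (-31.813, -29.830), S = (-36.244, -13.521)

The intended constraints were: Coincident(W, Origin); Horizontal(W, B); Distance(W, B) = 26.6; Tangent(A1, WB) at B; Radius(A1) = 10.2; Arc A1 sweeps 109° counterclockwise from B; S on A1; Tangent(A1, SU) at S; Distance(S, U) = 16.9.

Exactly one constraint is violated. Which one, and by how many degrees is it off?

Tangent(A1, SU) at S — off by 3.80°.

W = (0.00, 0.00) ✓; W.y = 0.00, B.y = 0.00 ✓; |WB| = 26.60 ✓; ∠(NB, BW) = 90.00° ✓; |NB| = 10.20 ✓; bearing(N→S) − bearing(N→B) = 109.0° ✓; |NS| = 10.20 ✓; ∠(NS, SU) = 93.80° ✗; |SU| = 16.90 ✓.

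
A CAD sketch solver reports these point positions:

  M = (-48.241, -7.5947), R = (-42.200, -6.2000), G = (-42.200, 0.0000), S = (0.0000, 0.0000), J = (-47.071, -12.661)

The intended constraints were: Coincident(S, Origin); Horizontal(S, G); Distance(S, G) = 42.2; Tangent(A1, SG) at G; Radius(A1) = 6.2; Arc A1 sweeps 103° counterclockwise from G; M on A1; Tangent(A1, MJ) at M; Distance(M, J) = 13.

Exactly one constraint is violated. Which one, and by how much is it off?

Distance(M, J) = 13 — off by 7.80.

S = (0.00, 0.00) ✓; S.y = 0.00, G.y = 0.00 ✓; |SG| = 42.20 ✓; ∠(RG, GS) = 90.00° ✓; |RG| = 6.200 ✓; bearing(R→M) − bearing(R→G) = 103.0° ✓; |RM| = 6.200 ✓; ∠(RM, MJ) = 90.00° ✓; |MJ| = 5.200 ✗.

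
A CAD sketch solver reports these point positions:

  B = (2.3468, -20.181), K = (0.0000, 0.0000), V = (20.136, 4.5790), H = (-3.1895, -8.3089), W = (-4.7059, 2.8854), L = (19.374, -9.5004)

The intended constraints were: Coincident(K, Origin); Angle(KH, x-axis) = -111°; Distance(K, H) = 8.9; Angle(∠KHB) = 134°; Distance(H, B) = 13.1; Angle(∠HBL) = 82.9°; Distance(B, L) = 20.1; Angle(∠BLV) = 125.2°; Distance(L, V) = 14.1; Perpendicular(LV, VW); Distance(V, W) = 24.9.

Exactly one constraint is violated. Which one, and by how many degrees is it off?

Perpendicular(LV, VW) — off by 7.00°.

K = (0.00, 0.00) ✓; KH at -111.0° ✓; |KH| = 8.900 ✓; ∠KHB = 134.0° ✓; |HB| = 13.10 ✓; ∠HBL = 82.90° ✓; |BL| = 20.10 ✓; ∠BLV = 125.2° ✓; |LV| = 14.10 ✓; ∠(LV, VW) = 97.00° ✗; |VW| = 24.90 ✓.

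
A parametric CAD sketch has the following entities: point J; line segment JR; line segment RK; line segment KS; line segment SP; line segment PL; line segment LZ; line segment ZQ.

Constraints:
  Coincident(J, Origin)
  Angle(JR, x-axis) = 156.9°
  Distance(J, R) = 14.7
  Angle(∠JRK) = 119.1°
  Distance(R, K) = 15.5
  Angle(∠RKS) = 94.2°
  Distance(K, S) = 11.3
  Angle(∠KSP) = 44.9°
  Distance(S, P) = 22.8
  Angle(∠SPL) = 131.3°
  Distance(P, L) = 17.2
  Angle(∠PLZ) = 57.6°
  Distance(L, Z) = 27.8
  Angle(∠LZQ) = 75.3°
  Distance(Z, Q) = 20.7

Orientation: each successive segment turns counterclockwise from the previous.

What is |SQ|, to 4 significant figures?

9.404

∠PLZ = 57.6° gives LZ at -110.2° from the x-axis; with |LZ| = 27.8, Z = (-35.09, -3.213). ∠LZQ = 75.3° gives ZQ at -5.500° from the x-axis; with |ZQ| = 20.7, Q = (-14.49, -5.197). Then |SQ| = |Q − S| = 9.404.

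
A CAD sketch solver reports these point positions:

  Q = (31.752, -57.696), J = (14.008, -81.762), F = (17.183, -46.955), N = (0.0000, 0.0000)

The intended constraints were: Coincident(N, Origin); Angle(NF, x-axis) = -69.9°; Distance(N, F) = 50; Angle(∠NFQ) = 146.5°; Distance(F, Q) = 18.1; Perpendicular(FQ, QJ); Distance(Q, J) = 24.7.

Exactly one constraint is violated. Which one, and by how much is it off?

Distance(Q, J) = 24.7 — off by 5.20.

N = (0.00, 0.00) ✓; NF at -69.90° ✓; |NF| = 50.00 ✓; ∠NFQ = 146.5° ✓; |FQ| = 18.10 ✓; ∠(FQ, QJ) = 90.00° ✓; |QJ| = 29.90 ✗.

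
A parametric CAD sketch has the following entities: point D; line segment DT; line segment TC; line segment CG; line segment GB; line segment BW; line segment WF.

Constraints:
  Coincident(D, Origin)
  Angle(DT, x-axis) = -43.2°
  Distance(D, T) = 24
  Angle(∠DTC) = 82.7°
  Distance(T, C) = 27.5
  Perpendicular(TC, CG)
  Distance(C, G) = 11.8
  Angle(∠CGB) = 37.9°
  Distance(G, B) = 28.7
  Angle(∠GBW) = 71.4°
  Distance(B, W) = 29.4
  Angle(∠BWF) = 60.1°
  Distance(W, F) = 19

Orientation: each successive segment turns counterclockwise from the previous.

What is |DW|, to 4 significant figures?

56.25

∠CGB = 37.9° gives GB at -73.80° from the x-axis; with |GB| = 28.7, B = (32.07, -14.79). ∠GBW = 71.4° gives BW at 34.80° from the x-axis; with |BW| = 29.4, W = (56.21, 1.985). Then |DW| = |W − D| = 56.25.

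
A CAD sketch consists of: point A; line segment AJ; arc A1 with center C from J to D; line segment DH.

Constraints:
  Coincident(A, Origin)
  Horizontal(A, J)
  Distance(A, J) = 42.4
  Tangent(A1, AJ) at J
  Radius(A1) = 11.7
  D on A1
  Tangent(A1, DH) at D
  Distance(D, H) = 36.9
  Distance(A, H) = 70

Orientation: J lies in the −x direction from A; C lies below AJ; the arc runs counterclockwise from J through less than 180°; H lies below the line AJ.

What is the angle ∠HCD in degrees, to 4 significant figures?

72.41°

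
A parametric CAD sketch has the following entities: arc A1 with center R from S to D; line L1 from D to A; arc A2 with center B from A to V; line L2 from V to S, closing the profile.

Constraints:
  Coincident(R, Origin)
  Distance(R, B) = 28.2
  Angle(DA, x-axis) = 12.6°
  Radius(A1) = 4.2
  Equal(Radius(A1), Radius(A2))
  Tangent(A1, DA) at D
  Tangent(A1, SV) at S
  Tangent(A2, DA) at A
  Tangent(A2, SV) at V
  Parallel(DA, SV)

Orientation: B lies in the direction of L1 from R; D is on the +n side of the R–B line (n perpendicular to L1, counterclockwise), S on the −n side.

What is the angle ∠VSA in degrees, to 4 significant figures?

16.59°

The slot axis is L1's direction at 12.6°, so u = (cos 12.6°, sin 12.6°) = (0.9759, 0.2181) and n = (−sin 12.6°, cos 12.6°) = (-0.2181, 0.9759). R is at the origin and B lies 28.2 along u from R, so B = 28.2·u = (27.52, 6.152). Tangency of A1 to both parallel lines with radius 4.2 puts D and S at R ± 4.2·n: D = (-0.9162, 4.099), S = (0.9162, -4.099). Equal radii place A and V the same way about B: A = B + 4.2·n = (26.60, 10.25), V = B − 4.2·n = (28.44, 2.053). Then cos ∠VSA = SV·SA / (|SV||SA|), giving 16.59°.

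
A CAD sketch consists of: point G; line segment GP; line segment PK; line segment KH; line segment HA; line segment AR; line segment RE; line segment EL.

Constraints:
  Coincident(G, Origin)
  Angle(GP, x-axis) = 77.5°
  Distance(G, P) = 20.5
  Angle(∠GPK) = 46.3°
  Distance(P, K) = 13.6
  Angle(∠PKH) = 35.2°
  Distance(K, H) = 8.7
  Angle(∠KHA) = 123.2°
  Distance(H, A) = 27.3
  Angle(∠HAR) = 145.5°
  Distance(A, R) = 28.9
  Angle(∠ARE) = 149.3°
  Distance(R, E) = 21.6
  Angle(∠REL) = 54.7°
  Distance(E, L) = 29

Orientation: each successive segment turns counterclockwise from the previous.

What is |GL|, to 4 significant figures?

56.27

G is at the origin; GP runs at 77.5° with length 20.5, so P = (4.437, 20.01). ∠GPK = 46.3° gives PK at -148.8° from the x-axis; with |PK| = 13.6, K = (-7.196, 12.97). ∠PKH = 35.2° gives KH at -4.000° from the x-axis; with |KH| = 8.7, H = (1.483, 12.36). ∠KHA = 123.2° gives HA at 52.80° from the x-axis; with |HA| = 27.3, A = (17.99, 34.11). ∠HAR = 145.5° gives AR at 87.30° from the x-axis; with |AR| = 28.9, R = (19.35, 62.98). ∠ARE = 149.3° gives RE at 118.0° from the x-axis; with |RE| = 21.6, E = (9.209, 82.05). ∠REL = 54.7° gives EL at -116.7° from the x-axis; with |EL| = 29.0, L = (-3.821, 56.14). Then |GL| = |L − G| = 56.27.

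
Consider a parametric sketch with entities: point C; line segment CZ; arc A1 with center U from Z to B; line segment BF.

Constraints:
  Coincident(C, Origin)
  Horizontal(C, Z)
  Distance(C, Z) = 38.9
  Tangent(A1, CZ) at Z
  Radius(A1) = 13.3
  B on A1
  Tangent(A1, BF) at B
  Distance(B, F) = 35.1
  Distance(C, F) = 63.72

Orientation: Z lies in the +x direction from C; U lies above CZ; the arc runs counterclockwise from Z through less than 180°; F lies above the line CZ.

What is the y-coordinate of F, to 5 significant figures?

50.832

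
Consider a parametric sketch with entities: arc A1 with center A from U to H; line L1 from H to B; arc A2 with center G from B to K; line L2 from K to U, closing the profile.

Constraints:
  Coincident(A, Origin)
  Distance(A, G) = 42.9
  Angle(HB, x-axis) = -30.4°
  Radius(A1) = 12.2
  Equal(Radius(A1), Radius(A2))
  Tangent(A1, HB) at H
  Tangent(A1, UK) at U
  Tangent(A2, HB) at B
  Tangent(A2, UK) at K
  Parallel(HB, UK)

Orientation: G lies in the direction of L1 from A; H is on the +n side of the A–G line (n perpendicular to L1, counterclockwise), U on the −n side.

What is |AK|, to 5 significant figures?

44.601

The slot axis is L1's direction at -30.4°, so u = (cos -30.4°, sin -30.4°) = (0.86251, -0.50603) and n = (−sin -30.4°, cos -30.4°) = (0.50603, 0.86251). A is at the origin and G lies 42.9 along u from A, so G = 42.9·u = (37.002, -21.709). Tangency of A1 to both parallel lines with radius 12.2 puts H and U at A ± 12.2·n: H = (6.1736, 10.523), U = (-6.1736, -10.523). Equal radii place B and K the same way about G: B = G + 12.2·n = (43.175, -11.186), K = G − 12.2·n = (30.828, -32.232). Then |AK| = |K − A| = 44.601.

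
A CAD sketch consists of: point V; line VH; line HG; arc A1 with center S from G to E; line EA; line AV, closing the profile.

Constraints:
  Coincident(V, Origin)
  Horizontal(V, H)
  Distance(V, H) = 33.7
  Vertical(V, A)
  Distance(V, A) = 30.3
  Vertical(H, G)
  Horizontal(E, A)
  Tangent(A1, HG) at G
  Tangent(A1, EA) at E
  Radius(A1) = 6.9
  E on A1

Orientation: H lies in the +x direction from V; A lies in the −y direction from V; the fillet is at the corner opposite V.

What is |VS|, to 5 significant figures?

35.578

V is at the origin; VH is horizontal with |VH| = 33.7 and H on the +x side, so H = (33.700, 0.0000). VA is vertical with |VA| = 30.3 and A on the −y side, so A = (0.0000, -30.300). The virtual corner opposite V is at (33.700, -30.300). Tangency of A1 to HG means the radius SG is perpendicular to HG and A1 meets EA tangentially, so SE is at right angles to EA, with radius 6.9, so the center S sits 6.9 in from both sides at S = (26.800, -23.400). Then |VS| = |S − V| = 35.578.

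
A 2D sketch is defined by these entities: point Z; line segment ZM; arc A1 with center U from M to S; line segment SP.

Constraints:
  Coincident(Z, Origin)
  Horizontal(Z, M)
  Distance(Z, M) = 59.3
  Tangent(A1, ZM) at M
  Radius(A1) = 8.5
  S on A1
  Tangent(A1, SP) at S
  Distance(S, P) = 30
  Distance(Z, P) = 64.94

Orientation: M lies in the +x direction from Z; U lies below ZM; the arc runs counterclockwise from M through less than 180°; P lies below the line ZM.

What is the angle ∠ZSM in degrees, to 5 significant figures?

123.92°

Z is at the origin; ZM is horizontal with |ZM| = 59.3 and M on the +x side, so M = (59.300, 0.0000). Since A1 is tangent to ZM there, UM ⟂ ZM, so U = M + (0, -8.5) = (59.300, -8.5000). Since US ⟂ SP (tangency), |UP| = √(8.5² + 30.0²) = 31.181 regardless of where S sits on A1. So P lies on both circle(Z, 64.94) and circle(U, 31.181); the below-ZM intersection is P = (52.054, -38.827). S is the foot of the tangent from P: S = (50.807, -8.8533).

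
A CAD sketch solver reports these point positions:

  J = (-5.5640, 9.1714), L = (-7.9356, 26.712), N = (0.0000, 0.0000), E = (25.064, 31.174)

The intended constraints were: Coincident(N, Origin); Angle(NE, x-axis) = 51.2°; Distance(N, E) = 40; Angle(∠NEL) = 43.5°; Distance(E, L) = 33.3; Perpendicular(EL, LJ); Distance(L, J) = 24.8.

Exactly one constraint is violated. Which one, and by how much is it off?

Distance(L, J) = 24.8 — off by 7.10.

N = (0.00, 0.00) ✓; NE at 51.20° ✓; |NE| = 40.00 ✓; ∠NEL = 43.50° ✓; |EL| = 33.30 ✓; ∠(EL, LJ) = 90.00° ✓; |LJ| = 17.70 ✗.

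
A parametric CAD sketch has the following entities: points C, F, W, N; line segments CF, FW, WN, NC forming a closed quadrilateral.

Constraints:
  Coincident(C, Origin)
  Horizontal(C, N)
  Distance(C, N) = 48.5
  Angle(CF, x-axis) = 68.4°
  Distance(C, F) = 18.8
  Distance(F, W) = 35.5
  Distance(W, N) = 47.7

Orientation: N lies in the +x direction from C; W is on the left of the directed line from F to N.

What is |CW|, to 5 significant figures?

53.571

Checks: |FW| = 35.50 ✓; |WN| = 47.70 ✓.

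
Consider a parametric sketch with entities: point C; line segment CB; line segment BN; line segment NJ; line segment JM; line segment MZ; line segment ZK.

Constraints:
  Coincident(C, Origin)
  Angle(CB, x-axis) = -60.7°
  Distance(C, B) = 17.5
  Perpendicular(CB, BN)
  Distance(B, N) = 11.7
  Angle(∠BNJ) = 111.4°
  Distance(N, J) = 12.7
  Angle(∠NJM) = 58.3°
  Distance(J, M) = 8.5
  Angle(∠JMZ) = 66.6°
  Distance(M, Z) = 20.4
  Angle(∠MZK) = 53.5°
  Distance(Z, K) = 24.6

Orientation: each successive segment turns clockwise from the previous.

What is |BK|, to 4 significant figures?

32.16

∠JMZ = 66.6° gives MZ at -94.40° from the x-axis; with |MZ| = 20.4, Z = (-4.995, -30.52). ∠MZK = 53.5° gives ZK at 139.1° from the x-axis; with |ZK| = 24.6, K = (-23.59, -14.41). Then |BK| = |K − B| = 32.16.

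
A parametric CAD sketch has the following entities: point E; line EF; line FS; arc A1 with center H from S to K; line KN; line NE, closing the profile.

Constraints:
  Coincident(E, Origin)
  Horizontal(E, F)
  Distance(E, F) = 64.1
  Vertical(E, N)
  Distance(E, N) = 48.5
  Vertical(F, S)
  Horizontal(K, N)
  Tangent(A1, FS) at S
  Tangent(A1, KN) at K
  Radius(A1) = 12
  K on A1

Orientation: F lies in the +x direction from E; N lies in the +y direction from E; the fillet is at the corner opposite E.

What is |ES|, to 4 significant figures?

73.76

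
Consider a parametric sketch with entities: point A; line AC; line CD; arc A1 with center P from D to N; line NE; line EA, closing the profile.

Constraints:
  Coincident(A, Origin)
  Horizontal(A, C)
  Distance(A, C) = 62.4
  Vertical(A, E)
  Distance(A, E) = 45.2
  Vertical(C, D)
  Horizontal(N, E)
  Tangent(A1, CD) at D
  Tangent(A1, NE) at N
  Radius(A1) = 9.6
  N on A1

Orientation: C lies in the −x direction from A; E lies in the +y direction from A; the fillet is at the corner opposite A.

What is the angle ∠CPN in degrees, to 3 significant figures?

165°

A is at the origin; A and C share the same y with |AC| = 62.4 and C on the −x side, so C = (-62.4, 0.00). AE is vertical with |AE| = 45.2 and E on the +y side, so E = (0.00, 45.2). The virtual corner opposite A is at (-62.4, 45.2). Tangency of A1 to CD means the radius PD is perpendicular to CD and A1 meets NE tangentially, so PN is at right angles to NE, with radius 9.6, so the center P sits 9.6 in from both sides at P = (-52.8, 35.6). That places the tangent points at D = (-62.4, 35.6) on CD and N = (-52.8, 45.2) on NE. Then cos ∠CPN = PC·PN / (|PC||PN|), giving 165°.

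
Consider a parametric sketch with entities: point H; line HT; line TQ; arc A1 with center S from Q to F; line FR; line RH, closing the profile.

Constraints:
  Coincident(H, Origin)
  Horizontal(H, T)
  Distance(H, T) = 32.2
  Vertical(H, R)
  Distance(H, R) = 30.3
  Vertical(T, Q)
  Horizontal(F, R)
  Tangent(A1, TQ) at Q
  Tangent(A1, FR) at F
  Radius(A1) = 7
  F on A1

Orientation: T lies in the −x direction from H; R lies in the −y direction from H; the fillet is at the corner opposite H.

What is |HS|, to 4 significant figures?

34.32

H is at the origin; H and T share the same y with |HT| = 32.2 and T on the −x side, so T = (-32.20, 0.000). H and R share the same x with |HR| = 30.3 and R on the −y side, so R = (0.000, -30.30). The virtual corner opposite H is at (-32.20, -30.30). The tangent condition forces SQ to be normal to TQ and the tangent condition forces SF to be normal to FR, with radius 7.0, so the center S sits 7.0 in from both sides at S = (-25.20, -23.30). Then |HS| = |S − H| = 34.32.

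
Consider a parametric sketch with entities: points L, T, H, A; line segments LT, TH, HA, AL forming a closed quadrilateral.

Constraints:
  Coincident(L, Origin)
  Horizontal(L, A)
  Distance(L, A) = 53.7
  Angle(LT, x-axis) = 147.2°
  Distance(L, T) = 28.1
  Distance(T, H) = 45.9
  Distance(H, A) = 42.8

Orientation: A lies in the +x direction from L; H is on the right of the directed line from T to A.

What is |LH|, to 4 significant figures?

18.04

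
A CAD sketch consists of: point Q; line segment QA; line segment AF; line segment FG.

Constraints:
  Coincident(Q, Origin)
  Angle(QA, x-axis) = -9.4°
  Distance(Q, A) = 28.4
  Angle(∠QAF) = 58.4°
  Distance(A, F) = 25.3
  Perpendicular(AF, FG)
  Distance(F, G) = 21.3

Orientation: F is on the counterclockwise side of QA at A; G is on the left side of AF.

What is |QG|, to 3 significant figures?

10.8

Q is at the origin; QA runs at -9.4° with length 28.4, so A = 28.4·(cos -9.4°, sin -9.4°) = (28.0, -4.64). ∠QAF = 58.4°, so AF runs at -9.4° + (180° − 58.4°) = 112° from the x-axis; with |AF| = 25.3, F = A + 25.3·(cos 112°, sin 112°) = (18.5, 18.8). AF is perpendicular to FG; with |FG| = 21.3 on the left of AF, G = F + 21.3·(-0.926, -0.378) = (-1.26, 10.7). Then |QG| = |G − Q| = 10.8.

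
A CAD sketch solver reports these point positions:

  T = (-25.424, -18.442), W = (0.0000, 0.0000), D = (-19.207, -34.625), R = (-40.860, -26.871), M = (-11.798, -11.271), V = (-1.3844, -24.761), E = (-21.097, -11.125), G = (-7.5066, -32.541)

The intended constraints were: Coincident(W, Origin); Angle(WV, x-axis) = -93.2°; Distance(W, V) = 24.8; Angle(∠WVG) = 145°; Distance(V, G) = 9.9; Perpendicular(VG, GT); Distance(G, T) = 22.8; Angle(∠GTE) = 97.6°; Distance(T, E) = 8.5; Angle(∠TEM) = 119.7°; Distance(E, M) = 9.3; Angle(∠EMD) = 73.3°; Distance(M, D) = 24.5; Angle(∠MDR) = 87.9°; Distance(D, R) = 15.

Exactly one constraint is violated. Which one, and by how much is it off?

Distance(D, R) = 15 — off by 8.00.

W = (0.00, 0.00) ✓; WV at -93.20° ✓; |WV| = 24.80 ✓; ∠WVG = 145.0° ✓; |VG| = 9.900 ✓; ∠(VG, GT) = 90.00° ✓; |GT| = 22.80 ✓; ∠GTE = 97.60° ✓; |TE| = 8.501 ✓; ∠TEM = 119.7° ✓; |EM| = 9.300 ✓; ∠EMD = 73.30° ✓; |MD| = 24.50 ✓; ∠MDR = 87.90° ✓; |DR| = 23.00 ✗.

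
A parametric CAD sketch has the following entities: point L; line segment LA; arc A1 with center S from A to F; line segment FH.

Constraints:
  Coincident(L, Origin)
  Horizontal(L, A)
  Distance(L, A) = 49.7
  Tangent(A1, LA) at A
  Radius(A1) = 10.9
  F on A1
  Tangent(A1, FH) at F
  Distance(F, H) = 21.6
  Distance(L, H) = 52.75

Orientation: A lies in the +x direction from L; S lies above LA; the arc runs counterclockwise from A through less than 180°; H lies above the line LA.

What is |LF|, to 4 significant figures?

60.05

L is at the origin; LA is horizontal with |LA| = 49.7 and A on the +x side, so A = (49.70, 0.000). The tangent condition forces SA to be normal to LA, so S = A + (0, 10.9) = (49.70, 10.90). Since SF ⟂ FH (tangency), |SH| = √(10.9² + 21.6²) = 24.19 regardless of where F sits on A1. So H lies on both circle(L, 52.75) and circle(S, 24.19); the above-LA intersection is H = (40.82, 33.41). F is the foot of the tangent from H: F = (56.95, 19.04).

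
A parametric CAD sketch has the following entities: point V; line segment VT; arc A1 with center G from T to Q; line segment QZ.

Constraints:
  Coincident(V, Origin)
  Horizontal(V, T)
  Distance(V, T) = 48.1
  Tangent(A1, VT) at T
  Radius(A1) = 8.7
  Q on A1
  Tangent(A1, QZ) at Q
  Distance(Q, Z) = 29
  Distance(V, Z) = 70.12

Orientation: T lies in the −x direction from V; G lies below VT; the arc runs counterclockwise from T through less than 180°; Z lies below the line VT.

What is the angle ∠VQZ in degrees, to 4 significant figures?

103.8°

V is at the origin; V and T share the same y with |VT| = 48.1 and T on the −x side, so T = (-48.10, 0.000). Since A1 is tangent to VT there, GT ⟂ VT, so G = T + (0, -8.7) = (-48.10, -8.700). Since GQ ⟂ QZ (tangency), |GZ| = √(8.7² + 29.0²) = 30.28 regardless of where Q sits on A1. So Z lies on both circle(V, 70.12) and circle(G, 30.28); the below-VT intersection is Z = (-59.79, -36.63). Q is the foot of the tangent from Z: Q = (-56.75, -7.788).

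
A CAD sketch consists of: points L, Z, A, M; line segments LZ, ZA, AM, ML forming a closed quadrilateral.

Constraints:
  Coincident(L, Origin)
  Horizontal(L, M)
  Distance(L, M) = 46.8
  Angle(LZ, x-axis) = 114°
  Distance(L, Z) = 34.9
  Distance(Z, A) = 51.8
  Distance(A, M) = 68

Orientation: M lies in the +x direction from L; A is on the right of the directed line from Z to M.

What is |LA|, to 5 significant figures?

26.907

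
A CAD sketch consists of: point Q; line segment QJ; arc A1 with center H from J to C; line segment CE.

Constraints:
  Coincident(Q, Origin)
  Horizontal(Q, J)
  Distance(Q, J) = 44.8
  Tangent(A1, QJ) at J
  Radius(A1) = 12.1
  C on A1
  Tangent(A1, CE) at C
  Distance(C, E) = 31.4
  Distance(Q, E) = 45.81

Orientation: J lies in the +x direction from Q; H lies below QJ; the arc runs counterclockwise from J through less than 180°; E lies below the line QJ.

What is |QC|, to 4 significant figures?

34.31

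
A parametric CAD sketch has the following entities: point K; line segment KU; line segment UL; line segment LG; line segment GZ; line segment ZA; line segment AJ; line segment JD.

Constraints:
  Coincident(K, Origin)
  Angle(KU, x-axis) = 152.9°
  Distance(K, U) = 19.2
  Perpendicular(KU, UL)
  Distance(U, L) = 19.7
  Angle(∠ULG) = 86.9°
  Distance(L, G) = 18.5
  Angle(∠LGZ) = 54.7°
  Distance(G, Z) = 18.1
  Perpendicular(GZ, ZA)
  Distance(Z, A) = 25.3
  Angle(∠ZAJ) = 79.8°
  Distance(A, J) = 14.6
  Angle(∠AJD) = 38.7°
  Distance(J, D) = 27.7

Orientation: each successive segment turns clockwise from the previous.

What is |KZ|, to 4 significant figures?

12.79

K is at the origin; KU runs at 152.9° with length 19.2, so U = (-17.09, 8.746). The perpendicularity gives UL at right angles to KU, so UL runs at 62.90°; with |UL| = 19.7, L = (-8.118, 26.28). ∠ULG = 86.9° gives LG at -30.20° from the x-axis; with |LG| = 18.5, G = (7.871, 16.98). ∠LGZ = 54.7° gives GZ at -155.5° from the x-axis; with |GZ| = 18.1, Z = (-8.599, 9.472). Then |KZ| = |Z − K| = 12.79.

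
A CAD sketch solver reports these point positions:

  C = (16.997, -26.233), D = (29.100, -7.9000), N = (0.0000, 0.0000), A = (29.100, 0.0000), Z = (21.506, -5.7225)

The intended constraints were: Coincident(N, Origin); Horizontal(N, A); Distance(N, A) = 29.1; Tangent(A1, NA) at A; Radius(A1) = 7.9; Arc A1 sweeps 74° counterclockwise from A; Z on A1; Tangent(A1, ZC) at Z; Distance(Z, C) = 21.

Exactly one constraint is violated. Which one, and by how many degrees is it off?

Tangent(A1, ZC) at Z — off by 3.60°.

N = (0.00, 0.00) ✓; N.y = 0.00, A.y = 0.00 ✓; |NA| = 29.10 ✓; ∠(DA, AN) = 90.00° ✓; |DA| = 7.900 ✓; bearing(D→Z) − bearing(D→A) = 74.00° ✓; |DZ| = 7.900 ✓; ∠(DZ, ZC) = 86.40° ✗; |ZC| = 21.00 ✓.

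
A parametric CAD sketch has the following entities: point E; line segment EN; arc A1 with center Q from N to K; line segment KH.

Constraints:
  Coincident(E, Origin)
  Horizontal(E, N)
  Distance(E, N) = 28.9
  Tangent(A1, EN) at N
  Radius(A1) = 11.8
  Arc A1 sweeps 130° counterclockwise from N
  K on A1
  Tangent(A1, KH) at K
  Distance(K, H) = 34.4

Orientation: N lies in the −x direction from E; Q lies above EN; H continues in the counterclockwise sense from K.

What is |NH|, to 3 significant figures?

47.6

On A1, N sits at bearing -90° from Q; a 130° counterclockwise sweep puts K at bearing 40°, so K = Q + 11.8·(cos 40°, sin 40°) = (-19.9, 19.4). Since A1 is tangent to KH there, QK ⟂ KH, so KH runs along (−sin 40°, cos 40°); with |KH| = 34.4, H = (-42.0, 45.7). Then |NH| = |H − N| = 47.6.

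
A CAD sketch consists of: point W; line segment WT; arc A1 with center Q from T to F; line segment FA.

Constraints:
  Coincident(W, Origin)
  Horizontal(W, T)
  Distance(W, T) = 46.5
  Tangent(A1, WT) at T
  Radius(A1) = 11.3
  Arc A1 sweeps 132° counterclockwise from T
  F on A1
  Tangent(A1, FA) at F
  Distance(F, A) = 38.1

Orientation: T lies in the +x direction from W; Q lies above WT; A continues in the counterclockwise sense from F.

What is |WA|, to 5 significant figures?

55.588

On A1, T sits at bearing -90° from Q; a 132° counterclockwise sweep puts F at bearing 42°, so F = Q + 11.3·(cos 42°, sin 42°) = (54.898, 18.861). Since A1 is tangent to FA there, QF ⟂ FA, so FA runs along (−sin 42°, cos 42°); with |FA| = 38.1, A = (29.404, 47.175). Then |WA| = |A − W| = 55.588.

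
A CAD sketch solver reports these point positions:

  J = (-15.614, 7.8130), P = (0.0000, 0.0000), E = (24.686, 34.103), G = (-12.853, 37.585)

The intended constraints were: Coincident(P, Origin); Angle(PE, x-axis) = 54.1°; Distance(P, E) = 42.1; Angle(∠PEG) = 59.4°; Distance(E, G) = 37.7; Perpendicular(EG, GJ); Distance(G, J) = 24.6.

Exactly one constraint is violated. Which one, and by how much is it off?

Distance(G, J) = 24.6 — off by 5.30.

P = (0.00, 0.00) ✓; PE at 54.10° ✓; |PE| = 42.10 ✓; ∠PEG = 59.40° ✓; |EG| = 37.70 ✓; ∠(EG, GJ) = 90.00° ✓; |GJ| = 29.90 ✗.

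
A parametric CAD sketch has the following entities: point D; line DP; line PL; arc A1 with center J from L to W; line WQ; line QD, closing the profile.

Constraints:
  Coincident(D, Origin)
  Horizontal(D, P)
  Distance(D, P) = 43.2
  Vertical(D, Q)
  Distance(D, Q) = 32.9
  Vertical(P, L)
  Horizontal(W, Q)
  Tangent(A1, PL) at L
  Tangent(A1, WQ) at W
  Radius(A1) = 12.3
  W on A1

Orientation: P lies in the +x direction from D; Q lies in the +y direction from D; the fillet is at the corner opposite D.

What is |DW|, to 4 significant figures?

45.14

D is at the origin; DP is horizontal with |DP| = 43.2 and P on the +x side, so P = (43.20, 0.000). D and Q share the same x with |DQ| = 32.9 and Q on the +y side, so Q = (0.000, 32.90). The virtual corner opposite D is at (43.20, 32.90). The tangent condition forces JL to be normal to PL and tangency of A1 to WQ means the radius JW is perpendicular to WQ, with radius 12.3, so the center J sits 12.3 in from both sides at J = (30.90, 20.60). That places the tangent points at L = (43.20, 20.60) on PL and W = (30.90, 32.90) on WQ. Then |DW| = |W − D| = 45.14.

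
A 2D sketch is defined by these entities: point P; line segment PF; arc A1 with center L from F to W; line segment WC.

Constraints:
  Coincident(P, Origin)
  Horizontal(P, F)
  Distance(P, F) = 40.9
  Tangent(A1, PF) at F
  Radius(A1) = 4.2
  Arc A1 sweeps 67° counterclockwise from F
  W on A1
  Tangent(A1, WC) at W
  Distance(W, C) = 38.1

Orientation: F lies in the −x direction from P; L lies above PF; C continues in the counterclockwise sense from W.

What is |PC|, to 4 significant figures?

43.66

P is at the origin; PF is horizontal with |PF| = 40.9 and F on the −x side, so F = (-40.90, 0.000). Since A1 is tangent to PF there, LF ⟂ PF, so L = F + (0, 4.2) = (-40.90, 4.200). On A1, F sits at bearing -90° from L; a 67° counterclockwise sweep puts W at bearing -23°, so W = L + 4.2·(cos -23°, sin -23°) = (-37.03, 2.559). The tangent condition forces LW to be normal to WC, so WC runs along (−sin -23°, cos -23°); with |WC| = 38.1, C = (-22.15, 37.63). Then |PC| = |C − P| = 43.66.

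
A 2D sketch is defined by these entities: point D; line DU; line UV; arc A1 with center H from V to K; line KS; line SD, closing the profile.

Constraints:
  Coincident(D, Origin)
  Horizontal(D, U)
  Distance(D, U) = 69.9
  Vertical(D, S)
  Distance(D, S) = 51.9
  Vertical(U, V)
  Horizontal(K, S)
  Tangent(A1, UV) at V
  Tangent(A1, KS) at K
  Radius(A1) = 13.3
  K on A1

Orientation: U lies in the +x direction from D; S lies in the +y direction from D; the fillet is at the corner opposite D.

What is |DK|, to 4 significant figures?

76.79

The virtual corner opposite D is at (69.90, 51.90). A1 meets UV tangentially, so HV is at right angles to UV and the tangent condition forces HK to be normal to KS, with radius 13.3, so the center H sits 13.3 in from both sides at H = (56.60, 38.60). That places the tangent points at V = (69.90, 38.60) on UV and K = (56.60, 51.90) on KS. Then |DK| = |K − D| = 76.79.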